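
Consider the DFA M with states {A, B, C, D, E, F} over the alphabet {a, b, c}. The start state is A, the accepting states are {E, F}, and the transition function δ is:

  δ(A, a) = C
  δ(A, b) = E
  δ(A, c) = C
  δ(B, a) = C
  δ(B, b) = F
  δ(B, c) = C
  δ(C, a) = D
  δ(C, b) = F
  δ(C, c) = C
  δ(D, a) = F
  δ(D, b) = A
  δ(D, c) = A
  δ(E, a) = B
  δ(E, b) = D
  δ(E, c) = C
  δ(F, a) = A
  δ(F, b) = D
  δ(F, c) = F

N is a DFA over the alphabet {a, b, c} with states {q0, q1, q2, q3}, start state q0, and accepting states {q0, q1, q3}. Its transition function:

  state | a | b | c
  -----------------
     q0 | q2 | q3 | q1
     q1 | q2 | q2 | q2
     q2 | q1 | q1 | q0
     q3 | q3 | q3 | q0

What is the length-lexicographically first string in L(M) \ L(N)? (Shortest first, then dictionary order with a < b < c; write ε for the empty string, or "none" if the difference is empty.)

cb

The string cb is accepted by M but not by N.
No shorter string lies in the difference, and cb is the lexicographically first length-2 string in L(M) \ L(N).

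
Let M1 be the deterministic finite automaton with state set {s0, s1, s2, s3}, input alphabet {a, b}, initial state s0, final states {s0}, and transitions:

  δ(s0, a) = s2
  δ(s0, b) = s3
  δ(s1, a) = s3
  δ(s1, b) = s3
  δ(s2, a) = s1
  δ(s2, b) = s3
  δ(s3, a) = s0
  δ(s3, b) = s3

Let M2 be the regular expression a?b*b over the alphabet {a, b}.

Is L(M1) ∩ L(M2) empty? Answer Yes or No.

Yes

Converting the expression M2 to a DFA (subset construction, then merging equivalent states) gives the minimal DFA with states {r0, r1, r2, r3}, start state r0, accepting states {r2} and transitions r0: a→r1, b→r2; r1: a→r3, b→r2; r2: a→r3, b→r2; r3: a→r3, b→r3.
Exploring the product automaton M1 × M2 from the start pair (s0, r0), following both machines on each input symbol, reaches 7 state pairs: (s0, r0), (s2, r1), (s3, r2), (s1, r3), (s0, r3), (s3, r3), (s2, r3).
M1 accepts in {s0} and M2 accepts in {r2}; no reachable pair has both components accepting, so no string drives both machines to acceptance simultaneously and L(M1) ∩ L(M2) = ∅.
So no string is accepted by both, and the intersection is empty.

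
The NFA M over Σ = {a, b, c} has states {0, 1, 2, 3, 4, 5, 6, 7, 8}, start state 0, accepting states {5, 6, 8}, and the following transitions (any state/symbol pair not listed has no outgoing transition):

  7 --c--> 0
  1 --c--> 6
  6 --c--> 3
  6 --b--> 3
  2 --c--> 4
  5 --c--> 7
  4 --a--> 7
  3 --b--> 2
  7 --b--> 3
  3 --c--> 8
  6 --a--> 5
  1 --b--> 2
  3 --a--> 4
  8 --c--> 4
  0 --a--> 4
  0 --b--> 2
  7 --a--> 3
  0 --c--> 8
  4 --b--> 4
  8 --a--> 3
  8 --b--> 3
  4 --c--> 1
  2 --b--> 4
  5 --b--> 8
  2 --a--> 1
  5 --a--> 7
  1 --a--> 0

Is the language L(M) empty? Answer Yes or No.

The string c is accepted: the run 0 → 8 ends in the accepting state 8.
Since at least one string is accepted, L(M) is not empty.

No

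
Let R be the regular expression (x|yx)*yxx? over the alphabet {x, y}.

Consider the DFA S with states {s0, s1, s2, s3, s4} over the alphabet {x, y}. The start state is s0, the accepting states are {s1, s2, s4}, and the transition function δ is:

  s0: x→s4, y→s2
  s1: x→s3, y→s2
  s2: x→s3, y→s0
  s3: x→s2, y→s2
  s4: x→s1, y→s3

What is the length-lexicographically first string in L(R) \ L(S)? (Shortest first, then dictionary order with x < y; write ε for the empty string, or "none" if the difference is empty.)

yx

The string yx is accepted by R but not by S.
No shorter string lies in the difference, and yx is the lexicographically first length-2 string in L(R) \ L(S).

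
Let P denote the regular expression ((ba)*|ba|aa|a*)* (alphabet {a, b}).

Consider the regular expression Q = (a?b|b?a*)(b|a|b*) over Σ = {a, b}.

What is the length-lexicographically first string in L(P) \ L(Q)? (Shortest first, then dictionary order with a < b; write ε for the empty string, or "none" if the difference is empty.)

aaba

The string aaba is accepted by P but not by Q.
No shorter string lies in the difference, and aaba is the lexicographically first length-4 string in L(P) \ L(Q).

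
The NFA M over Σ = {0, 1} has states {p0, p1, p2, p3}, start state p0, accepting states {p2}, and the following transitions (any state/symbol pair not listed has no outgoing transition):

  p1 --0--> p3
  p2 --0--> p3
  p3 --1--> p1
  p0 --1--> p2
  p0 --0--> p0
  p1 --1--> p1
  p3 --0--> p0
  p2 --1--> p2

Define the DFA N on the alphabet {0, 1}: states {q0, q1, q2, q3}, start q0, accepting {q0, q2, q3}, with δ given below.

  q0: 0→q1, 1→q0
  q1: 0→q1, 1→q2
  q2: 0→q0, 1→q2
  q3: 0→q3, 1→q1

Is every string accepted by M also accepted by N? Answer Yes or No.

Yes

Exploring the product automaton M × N from the start pair (p0, q0), following both machines on each input symbol, reaches 8 state pairs: (p0, q0), (p0, q1), (p2, q0), (p2, q2), (p3, q1), (p3, q0), (p1, q2), (p1, q0).
M accepts in {p2} and N accepts in {q0, q2, q3}. The reachable pairs whose M-component is accepting are (p2, q0), (p2, q2); in each of them the N-component is accepting too, so the product for L(M) \ L(N) (M-component accepting, N-component rejecting) has no reachable accepting pair and the difference is empty.
Hence every string in L(M) is also in L(N).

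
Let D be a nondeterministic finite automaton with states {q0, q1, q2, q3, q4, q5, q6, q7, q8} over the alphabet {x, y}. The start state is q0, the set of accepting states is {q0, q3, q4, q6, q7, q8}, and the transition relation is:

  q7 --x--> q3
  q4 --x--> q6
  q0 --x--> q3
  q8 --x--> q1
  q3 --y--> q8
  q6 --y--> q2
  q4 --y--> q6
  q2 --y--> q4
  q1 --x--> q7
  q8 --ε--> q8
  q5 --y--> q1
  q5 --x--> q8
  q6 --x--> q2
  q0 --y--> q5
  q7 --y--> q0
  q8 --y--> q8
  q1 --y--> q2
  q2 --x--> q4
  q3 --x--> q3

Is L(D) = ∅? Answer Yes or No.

No

The empty string ε is accepted: the run q0 ends in the accepting state q0.
Since at least one string is accepted, L(D) is not empty.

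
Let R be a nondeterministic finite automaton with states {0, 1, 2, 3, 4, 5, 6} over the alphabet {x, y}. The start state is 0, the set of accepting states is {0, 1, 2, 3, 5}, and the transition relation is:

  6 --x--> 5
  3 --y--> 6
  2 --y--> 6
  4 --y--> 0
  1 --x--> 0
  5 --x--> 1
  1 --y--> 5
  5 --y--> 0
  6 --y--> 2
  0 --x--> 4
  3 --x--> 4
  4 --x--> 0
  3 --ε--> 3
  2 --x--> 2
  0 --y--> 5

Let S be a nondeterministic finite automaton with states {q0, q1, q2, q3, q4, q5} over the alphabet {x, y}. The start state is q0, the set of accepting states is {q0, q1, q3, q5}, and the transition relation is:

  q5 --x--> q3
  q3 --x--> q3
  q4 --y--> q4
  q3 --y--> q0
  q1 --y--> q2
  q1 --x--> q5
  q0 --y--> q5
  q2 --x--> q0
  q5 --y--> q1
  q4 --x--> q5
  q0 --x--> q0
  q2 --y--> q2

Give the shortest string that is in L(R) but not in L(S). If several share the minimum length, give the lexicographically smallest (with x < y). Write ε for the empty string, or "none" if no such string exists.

yyy

The string yyy is accepted by R but not by S.
No shorter string lies in the difference, and yyy is the lexicographically first length-3 string in L(R) \ L(S).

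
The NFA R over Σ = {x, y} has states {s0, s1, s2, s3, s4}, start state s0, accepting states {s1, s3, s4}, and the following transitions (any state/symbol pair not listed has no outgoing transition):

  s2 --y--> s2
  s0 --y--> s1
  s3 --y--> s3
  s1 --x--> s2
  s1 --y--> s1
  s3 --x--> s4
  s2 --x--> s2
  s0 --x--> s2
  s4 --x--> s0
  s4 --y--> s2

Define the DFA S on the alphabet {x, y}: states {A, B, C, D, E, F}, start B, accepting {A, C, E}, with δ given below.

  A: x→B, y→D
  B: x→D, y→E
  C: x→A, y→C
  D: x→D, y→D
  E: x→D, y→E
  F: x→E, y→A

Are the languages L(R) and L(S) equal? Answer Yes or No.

Yes

Exploring the product automaton R × S from the start pair (s0, B), following both machines on each input symbol, reaches 3 state pairs: (s0, B), (s2, D), (s1, E).
R accepts in {s1, s3, s4} and S accepts in {A, C, E}. In every reachable pair the two components are either both accepting — (s1, E) — or both non-accepting, so no string is accepted by exactly one of the machines: L(R) \ L(S) and L(S) \ L(R) are both empty.
Hence every string is accepted by R iff it is accepted by S, and the two languages coincide.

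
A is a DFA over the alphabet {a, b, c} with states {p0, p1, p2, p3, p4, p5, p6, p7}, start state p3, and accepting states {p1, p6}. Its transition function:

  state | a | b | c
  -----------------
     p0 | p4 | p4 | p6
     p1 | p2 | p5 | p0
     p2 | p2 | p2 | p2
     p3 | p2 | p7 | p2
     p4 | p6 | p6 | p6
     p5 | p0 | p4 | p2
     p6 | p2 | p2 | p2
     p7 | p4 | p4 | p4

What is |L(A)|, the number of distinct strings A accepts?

9

The useful subgraph on states {p3, p4, p6, p7} is acyclic, so L(A) is finite; the longest accepting path visits 4 useful states, giving maximum string length 3.
Counting accepting paths from p3 by length: 9 of length 3. Total 9.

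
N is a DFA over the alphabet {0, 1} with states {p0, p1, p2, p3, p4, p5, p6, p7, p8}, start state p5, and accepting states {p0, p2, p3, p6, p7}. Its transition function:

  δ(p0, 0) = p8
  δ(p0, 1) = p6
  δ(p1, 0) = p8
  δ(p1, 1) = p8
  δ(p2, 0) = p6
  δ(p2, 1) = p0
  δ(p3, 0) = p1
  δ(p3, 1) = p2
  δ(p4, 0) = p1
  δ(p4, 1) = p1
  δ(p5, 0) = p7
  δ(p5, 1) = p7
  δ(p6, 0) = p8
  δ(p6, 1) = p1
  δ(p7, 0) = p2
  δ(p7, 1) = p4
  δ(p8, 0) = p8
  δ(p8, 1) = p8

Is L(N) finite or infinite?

finite

The useful states (reachable from p5 and able to reach an accepting state) are {p0, p2, p5, p6, p7}.
Restricted to these states the transition graph has no cycle, so every accepting path has bounded length and L is finite.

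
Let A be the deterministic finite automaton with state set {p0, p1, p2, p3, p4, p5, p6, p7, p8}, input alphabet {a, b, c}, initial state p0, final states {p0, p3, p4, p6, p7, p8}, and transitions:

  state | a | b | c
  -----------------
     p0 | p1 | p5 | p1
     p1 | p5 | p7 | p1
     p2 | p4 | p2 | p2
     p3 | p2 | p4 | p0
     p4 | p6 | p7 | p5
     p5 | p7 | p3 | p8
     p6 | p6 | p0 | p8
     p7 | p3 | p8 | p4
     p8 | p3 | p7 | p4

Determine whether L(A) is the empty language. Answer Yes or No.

The empty string ε is accepted: the run p0 ends in the accepting state p0.
Since at least one string is accepted, L(A) is not empty.

No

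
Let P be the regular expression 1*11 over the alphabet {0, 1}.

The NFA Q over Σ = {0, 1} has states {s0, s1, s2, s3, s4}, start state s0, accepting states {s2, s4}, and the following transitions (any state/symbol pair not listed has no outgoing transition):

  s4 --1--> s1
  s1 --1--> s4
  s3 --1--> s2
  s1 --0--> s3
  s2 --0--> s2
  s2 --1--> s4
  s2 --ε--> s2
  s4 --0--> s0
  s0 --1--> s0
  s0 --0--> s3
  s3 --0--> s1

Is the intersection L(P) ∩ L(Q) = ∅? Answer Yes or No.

Converting the expression P to a DFA (subset construction, then merging equivalent states) gives the minimal DFA with states {p0, p1, p2, p3}, start state p0, accepting states {p3} and transitions p0: 0→p1, 1→p2; p1: 0→p1, 1→p1; p2: 0→p1, 1→p3; p3: 0→p1, 1→p3.
Exploring the product automaton P × Q from the start pair (p0, s0), following both machines on each input symbol, reaches 8 state pairs: (p0, s0), (p1, s3), (p2, s0), (p1, s1), (p1, s2), (p3, s0), (p1, s4), (p1, s0).
P accepts in {p3} and Q accepts in {s2, s4}; no reachable pair has both components accepting, so no string drives both machines to acceptance simultaneously and L(P) ∩ L(Q) = ∅.
So no string is accepted by both, and the intersection is empty.

Yes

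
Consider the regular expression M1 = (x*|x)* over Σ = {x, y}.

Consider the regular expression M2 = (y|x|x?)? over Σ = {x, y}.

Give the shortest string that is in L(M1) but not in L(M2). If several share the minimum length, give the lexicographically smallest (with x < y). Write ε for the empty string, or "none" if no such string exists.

xx

The string xx is accepted by M1 but not by M2.
No shorter string lies in the difference, and xx is the lexicographically first length-2 string in L(M1) \ L(M2).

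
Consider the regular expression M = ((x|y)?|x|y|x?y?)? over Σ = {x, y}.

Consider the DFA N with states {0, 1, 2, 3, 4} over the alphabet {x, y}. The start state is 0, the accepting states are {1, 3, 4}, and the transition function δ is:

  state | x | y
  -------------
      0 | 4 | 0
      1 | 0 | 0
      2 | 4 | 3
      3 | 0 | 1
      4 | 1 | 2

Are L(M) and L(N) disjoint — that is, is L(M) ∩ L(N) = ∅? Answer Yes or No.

The string x is accepted by both M and N.
Hence L(M) ∩ L(N) ≠ ∅.

No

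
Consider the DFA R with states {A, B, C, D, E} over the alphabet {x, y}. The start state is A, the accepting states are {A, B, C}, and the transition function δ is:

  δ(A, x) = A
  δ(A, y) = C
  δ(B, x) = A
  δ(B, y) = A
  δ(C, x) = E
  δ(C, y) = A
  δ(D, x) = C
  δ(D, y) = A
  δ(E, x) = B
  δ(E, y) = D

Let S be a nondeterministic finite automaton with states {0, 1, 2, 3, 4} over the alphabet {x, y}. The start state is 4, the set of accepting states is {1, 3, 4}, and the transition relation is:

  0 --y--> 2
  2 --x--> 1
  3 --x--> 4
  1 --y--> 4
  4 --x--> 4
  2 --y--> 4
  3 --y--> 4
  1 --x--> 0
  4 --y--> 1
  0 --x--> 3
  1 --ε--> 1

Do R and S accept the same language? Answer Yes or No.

Exploring the product automaton R × S from the start pair (A, 4), following both machines on each input symbol, reaches 5 state pairs: (A, 4), (C, 1), (E, 0), (B, 3), (D, 2).
R accepts in {A, B, C} and S accepts in {1, 3, 4}. In every reachable pair the two components are either both accepting — (A, 4), (C, 1), (B, 3) — or both non-accepting, so no string is accepted by exactly one of the machines: L(R) \ L(S) and L(S) \ L(R) are both empty.
Hence every string is accepted by R iff it is accepted by S, and the two languages coincide.

Yes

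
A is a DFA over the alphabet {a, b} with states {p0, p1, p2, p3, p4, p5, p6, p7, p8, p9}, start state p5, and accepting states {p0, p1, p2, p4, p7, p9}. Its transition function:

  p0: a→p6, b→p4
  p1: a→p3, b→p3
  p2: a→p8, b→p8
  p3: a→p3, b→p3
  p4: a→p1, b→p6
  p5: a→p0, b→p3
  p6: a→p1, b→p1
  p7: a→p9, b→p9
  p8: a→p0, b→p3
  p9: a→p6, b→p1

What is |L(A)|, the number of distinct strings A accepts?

The useful subgraph on states {p0, p1, p4, p5, p6} is acyclic, so L(A) is finite; the longest accepting path visits 5 useful states, giving maximum string length 4.
Counting accepting paths from p5 by length: 1 of length 1, 1 of length 2, 3 of length 3, 2 of length 4. Total 7.

7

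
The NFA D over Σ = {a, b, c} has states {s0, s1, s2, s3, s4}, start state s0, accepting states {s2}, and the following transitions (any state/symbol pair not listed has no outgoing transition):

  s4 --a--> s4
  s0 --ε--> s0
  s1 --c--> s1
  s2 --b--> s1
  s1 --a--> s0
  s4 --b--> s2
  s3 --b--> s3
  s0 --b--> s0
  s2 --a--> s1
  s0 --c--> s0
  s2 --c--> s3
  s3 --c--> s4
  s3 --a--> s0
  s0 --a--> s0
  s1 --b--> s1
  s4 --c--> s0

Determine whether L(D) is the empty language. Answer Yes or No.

Yes

The states reachable from the start state are {s0}.
None of the accepting states {s2} is reachable, so no string is accepted and L(D) = ∅.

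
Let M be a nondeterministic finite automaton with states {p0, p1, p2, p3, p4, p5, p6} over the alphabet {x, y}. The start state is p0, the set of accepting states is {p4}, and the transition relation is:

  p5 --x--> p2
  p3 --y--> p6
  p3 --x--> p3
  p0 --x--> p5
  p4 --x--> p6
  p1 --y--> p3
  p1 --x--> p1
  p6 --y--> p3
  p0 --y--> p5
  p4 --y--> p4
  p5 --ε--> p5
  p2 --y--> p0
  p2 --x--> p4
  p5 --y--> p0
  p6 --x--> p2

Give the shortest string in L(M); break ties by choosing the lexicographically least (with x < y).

xxx

A breadth-first search from p0 reaches an accepting state first via the path p0 → p5 → p2 → p4 on input xxx.
No string of length < 3 is accepted (BFS exhausts all shorter strings without reaching an accepting state), and xxx is the lexicographically least accepting string of length 3.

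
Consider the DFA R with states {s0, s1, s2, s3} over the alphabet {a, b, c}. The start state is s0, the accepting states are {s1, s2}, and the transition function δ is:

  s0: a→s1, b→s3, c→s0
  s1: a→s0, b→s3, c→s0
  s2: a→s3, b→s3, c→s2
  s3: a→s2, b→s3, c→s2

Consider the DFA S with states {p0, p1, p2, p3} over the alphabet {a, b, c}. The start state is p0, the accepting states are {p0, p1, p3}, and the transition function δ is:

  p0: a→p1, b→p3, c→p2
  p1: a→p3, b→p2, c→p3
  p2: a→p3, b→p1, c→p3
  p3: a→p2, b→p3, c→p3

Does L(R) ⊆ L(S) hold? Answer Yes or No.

The string ba is in L(R) but not in L(S).
So L(R) ⊄ L(S).

No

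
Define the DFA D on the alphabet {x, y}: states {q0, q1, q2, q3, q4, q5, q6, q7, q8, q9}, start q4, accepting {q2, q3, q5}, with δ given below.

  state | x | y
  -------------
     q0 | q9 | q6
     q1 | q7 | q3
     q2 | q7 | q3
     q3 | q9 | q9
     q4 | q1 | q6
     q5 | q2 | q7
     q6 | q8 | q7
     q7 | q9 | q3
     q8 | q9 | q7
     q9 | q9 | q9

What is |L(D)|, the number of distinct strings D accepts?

The useful subgraph on states {q1, q3, q4, q6, q7, q8} is acyclic, so L(D) is finite; the longest accepting path visits 5 useful states, giving maximum string length 4.
Counting accepting paths from q4 by length: 1 of length 2, 2 of length 3, 1 of length 4. Total 4.

4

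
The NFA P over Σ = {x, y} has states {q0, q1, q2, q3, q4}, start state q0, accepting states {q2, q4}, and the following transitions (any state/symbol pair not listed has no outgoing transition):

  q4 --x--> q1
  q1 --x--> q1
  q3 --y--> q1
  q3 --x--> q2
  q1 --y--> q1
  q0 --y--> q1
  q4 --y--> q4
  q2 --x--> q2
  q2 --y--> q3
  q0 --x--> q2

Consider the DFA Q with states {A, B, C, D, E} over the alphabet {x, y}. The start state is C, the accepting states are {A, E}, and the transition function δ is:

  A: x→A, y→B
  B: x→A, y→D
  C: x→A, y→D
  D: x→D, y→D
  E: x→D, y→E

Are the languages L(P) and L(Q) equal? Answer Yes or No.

Yes

Exploring the product automaton P × Q from the start pair (q0, C), following both machines on each input symbol, reaches 4 state pairs: (q0, C), (q2, A), (q1, D), (q3, B).
P accepts in {q2, q4} and Q accepts in {A, E}. In every reachable pair the two components are either both accepting — (q2, A) — or both non-accepting, so no string is accepted by exactly one of the machines: L(P) \ L(Q) and L(Q) \ L(P) are both empty.
Hence every string is accepted by P iff it is accepted by Q, and the two languages coincide.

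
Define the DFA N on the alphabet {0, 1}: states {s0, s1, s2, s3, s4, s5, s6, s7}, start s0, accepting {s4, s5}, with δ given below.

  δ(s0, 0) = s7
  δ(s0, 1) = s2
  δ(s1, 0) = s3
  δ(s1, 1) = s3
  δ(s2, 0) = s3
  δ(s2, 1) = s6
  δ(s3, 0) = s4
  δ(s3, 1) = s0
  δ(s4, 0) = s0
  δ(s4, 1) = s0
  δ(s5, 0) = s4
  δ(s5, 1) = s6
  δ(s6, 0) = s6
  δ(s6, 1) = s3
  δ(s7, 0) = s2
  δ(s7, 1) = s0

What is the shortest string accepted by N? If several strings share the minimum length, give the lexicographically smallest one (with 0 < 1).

A breadth-first search from s0 reaches an accepting state first via the path s0 → s2 → s3 → s4 on input 100.
No string of length < 3 is accepted (BFS exhausts all shorter strings without reaching an accepting state), and 100 is the lexicographically least accepting string of length 3.

100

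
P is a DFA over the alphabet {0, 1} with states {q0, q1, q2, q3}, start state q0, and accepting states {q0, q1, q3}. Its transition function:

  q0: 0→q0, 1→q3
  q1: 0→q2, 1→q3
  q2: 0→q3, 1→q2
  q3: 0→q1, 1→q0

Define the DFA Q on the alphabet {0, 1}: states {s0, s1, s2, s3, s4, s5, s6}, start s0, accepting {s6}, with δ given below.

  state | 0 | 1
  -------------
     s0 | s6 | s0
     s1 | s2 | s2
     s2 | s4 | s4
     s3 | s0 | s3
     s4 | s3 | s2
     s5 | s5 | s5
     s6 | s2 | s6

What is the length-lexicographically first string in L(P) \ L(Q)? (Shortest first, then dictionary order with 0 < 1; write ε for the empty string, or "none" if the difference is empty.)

ε

The empty string ε is accepted by P but not by Q.
Since ε is the unique shortest string, it is the required witness.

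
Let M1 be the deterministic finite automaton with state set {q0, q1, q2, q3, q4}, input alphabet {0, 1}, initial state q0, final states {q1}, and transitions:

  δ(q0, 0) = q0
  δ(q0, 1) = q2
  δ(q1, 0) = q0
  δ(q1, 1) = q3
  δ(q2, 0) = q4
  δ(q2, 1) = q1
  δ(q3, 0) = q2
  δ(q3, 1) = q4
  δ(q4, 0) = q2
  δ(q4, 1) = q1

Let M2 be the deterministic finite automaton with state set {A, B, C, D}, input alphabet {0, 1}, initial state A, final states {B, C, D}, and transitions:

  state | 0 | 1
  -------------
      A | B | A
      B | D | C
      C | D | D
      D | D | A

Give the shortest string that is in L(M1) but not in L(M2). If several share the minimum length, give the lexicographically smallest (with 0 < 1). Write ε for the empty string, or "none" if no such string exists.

11

The string 11 is accepted by M1 but not by M2.
No shorter string lies in the difference, and 11 is the lexicographically first length-2 string in L(M1) \ L(M2).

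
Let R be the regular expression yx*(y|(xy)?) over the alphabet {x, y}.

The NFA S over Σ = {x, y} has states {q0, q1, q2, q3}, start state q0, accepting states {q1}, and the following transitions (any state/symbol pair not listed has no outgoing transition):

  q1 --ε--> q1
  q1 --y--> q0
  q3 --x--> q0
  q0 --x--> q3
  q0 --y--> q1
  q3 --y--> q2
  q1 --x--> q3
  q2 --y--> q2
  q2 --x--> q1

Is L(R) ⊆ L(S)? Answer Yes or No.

No

The string yx is in L(R) but not in L(S).
So L(R) ⊄ L(S).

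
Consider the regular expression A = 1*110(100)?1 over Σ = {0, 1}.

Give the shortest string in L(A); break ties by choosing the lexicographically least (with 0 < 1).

By inspection of the expression, no string of length less than 4 matches, and 1101 is the lexicographically first match of length 4.

1101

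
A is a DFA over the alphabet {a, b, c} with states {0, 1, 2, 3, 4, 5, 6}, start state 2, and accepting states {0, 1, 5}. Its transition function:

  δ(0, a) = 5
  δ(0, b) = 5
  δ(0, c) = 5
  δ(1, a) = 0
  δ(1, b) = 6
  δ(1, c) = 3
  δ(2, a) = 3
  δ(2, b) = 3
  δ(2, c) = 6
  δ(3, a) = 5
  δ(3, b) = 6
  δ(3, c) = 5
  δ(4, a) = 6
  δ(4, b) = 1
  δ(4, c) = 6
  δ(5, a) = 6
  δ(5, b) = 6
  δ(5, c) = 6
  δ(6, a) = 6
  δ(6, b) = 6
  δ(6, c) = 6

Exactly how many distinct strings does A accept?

The useful subgraph on states {2, 3, 5} is acyclic, so L(A) is finite; the longest accepting path visits 3 useful states, giving maximum string length 2.
Counting accepting paths from 2 by length: 4 of length 2. Total 4.

4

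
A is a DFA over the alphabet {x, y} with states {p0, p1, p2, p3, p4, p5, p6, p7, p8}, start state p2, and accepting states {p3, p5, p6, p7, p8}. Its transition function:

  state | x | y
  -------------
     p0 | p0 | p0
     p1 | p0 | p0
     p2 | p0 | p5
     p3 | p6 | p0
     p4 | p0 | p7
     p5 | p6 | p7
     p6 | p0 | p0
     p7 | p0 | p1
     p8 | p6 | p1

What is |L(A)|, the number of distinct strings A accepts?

The useful subgraph on states {p2, p5, p6, p7} is acyclic, so L(A) is finite; the longest accepting path visits 3 useful states, giving maximum string length 2.
Counting accepting paths from p2 by length: 1 of length 1, 2 of length 2. Total 3.

3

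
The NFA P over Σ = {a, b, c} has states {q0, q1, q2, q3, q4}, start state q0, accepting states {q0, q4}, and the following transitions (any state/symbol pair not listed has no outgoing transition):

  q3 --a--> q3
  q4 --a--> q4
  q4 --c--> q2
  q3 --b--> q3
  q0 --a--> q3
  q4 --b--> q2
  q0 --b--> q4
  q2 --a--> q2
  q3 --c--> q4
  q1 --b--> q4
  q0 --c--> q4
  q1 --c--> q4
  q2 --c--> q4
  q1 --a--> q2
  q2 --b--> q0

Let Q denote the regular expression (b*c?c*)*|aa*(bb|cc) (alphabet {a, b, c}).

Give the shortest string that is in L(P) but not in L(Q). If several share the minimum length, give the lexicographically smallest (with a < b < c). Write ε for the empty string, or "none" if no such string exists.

The string ac is accepted by P but not by Q.
No shorter string lies in the difference, and ac is the lexicographically first length-2 string in L(P) \ L(Q).

ac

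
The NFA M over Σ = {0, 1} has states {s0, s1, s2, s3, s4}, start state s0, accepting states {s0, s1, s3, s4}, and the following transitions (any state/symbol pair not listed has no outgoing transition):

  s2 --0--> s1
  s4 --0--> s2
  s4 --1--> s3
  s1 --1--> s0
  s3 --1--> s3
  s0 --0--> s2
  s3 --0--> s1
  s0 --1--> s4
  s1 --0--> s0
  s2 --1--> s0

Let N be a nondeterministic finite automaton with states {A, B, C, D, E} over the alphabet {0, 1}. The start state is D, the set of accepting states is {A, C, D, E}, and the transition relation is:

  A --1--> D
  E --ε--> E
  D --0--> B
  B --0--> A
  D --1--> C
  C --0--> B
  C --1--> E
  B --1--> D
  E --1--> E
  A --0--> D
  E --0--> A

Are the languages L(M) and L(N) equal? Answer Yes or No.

Yes

Exploring the product automaton M × N from the start pair (s0, D), following both machines on each input symbol, reaches 5 state pairs: (s0, D), (s2, B), (s4, C), (s1, A), (s3, E).
M accepts in {s0, s1, s3, s4} and N accepts in {A, C, D, E}. In every reachable pair the two components are either both accepting — (s0, D), (s4, C), (s1, A), (s3, E) — or both non-accepting, so no string is accepted by exactly one of the machines: L(M) \ L(N) and L(N) \ L(M) are both empty.
Hence every string is accepted by M iff it is accepted by N, and the two languages coincide.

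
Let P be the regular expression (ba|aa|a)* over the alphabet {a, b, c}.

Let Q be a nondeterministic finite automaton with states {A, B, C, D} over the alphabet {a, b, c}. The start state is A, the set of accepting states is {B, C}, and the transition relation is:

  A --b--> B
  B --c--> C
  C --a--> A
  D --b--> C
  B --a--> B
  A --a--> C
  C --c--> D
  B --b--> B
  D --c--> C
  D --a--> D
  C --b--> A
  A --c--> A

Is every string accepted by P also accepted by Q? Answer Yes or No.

No

The empty string ε is in L(P) but not in L(Q).
So L(P) ⊄ L(Q).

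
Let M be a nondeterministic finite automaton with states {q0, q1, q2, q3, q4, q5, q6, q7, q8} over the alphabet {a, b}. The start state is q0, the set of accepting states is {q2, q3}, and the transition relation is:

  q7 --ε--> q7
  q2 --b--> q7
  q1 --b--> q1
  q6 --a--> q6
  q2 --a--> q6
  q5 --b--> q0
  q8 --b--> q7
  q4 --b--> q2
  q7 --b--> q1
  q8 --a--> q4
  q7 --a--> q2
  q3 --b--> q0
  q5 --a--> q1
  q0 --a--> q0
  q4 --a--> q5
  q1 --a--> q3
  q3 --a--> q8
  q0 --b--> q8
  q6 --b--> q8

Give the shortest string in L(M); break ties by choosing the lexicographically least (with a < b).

A breadth-first search from q0 reaches an accepting state first via the path q0 → q8 → q4 → q2 on input bab.
No string of length < 3 is accepted (BFS exhausts all shorter strings without reaching an accepting state), and bab is the lexicographically least accepting string of length 3.

bab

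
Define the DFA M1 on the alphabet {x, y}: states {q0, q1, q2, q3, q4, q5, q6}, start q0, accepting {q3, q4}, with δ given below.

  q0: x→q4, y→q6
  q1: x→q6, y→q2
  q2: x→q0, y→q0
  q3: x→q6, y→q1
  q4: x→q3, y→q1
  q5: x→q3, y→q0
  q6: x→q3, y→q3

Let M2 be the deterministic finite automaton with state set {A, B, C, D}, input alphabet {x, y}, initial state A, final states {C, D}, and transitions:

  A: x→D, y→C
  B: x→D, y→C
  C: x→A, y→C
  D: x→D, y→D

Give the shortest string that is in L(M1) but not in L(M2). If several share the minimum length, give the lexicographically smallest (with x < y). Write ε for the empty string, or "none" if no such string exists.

yx

The string yx is accepted by M1 but not by M2.
No shorter string lies in the difference, and yx is the lexicographically first length-2 string in L(M1) \ L(M2).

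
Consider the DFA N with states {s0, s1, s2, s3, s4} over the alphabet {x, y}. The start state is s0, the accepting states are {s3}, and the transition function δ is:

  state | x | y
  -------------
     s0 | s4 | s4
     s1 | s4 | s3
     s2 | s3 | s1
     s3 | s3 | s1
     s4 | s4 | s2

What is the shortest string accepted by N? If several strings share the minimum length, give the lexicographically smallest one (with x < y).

A breadth-first search from s0 reaches an accepting state first via the path s0 → s4 → s2 → s3 on input xyx.
No string of length < 3 is accepted (BFS exhausts all shorter strings without reaching an accepting state), and xyx is the lexicographically least accepting string of length 3.

xyx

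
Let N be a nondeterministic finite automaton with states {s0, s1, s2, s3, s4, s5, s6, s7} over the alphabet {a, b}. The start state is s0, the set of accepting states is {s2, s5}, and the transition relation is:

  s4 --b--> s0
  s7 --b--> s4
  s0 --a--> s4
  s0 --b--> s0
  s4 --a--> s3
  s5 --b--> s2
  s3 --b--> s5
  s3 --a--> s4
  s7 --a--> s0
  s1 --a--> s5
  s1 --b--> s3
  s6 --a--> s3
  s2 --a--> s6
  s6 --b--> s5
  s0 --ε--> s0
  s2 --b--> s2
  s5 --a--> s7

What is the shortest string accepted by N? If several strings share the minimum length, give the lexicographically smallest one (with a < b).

A breadth-first search from s0 reaches an accepting state first via the path s0 → s4 → s3 → s5 on input aab.
No string of length < 3 is accepted (BFS exhausts all shorter strings without reaching an accepting state), and aab is the lexicographically least accepting string of length 3.

aab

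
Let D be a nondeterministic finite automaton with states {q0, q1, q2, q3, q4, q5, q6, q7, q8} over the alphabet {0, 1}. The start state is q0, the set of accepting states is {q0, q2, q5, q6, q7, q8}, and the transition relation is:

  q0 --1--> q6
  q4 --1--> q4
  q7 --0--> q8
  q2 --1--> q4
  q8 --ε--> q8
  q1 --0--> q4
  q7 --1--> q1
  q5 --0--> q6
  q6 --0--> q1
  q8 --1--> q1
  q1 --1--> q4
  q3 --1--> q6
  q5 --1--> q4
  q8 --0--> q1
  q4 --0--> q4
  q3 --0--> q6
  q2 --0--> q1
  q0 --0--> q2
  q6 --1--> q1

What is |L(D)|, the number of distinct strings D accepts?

The useful subgraph on states {q0, q2, q6} is acyclic, so L(D) is finite; the longest accepting path visits 2 useful states, giving maximum string length 1.
Counting accepting paths from q0 by length: 1 of length 0, 2 of length 1. Total 3.

3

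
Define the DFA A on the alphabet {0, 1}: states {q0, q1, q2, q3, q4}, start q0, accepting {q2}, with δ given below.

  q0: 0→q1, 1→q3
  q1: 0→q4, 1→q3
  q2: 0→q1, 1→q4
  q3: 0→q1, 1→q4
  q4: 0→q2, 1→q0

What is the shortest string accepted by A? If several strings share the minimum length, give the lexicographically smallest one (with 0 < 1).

000

A breadth-first search from q0 reaches an accepting state first via the path q0 → q1 → q4 → q2 on input 000.
No string of length < 3 is accepted (BFS exhausts all shorter strings without reaching an accepting state), and 000 is the lexicographically least accepting string of length 3.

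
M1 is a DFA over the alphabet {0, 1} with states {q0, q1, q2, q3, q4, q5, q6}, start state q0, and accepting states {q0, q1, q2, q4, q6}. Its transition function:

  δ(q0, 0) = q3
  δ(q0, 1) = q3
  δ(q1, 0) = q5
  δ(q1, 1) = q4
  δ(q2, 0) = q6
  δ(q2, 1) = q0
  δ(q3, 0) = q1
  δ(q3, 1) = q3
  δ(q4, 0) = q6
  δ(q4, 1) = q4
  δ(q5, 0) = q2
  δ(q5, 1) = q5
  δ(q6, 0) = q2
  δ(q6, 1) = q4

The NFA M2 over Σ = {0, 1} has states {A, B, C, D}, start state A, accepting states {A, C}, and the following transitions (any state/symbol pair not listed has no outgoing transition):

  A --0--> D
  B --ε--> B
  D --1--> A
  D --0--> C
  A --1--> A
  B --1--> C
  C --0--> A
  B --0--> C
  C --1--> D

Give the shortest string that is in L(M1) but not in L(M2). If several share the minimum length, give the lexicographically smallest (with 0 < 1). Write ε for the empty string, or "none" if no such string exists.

10

The string 10 is accepted by M1 but not by M2.
No shorter string lies in the difference, and 10 is the lexicographically first length-2 string in L(M1) \ L(M2).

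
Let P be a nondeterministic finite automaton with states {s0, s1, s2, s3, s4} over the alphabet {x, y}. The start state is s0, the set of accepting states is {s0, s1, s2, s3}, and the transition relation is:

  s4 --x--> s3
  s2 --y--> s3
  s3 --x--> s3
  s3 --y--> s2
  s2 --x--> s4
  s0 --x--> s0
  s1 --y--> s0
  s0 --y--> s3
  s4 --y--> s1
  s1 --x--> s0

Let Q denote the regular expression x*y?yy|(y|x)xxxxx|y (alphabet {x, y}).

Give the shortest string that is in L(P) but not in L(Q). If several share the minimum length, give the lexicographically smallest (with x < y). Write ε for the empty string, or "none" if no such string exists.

The empty string ε is accepted by P but not by Q.
Since ε is the unique shortest string, it is the required witness.

ε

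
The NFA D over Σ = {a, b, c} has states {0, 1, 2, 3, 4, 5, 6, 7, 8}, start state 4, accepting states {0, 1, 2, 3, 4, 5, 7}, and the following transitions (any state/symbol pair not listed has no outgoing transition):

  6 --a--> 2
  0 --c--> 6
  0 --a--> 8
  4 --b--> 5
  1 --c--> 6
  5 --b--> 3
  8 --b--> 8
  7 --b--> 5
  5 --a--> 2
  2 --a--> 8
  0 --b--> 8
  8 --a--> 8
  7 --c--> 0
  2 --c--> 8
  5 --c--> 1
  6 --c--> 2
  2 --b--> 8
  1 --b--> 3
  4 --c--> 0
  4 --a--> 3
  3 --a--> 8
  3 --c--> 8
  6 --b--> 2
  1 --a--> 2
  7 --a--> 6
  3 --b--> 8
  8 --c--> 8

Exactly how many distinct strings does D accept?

15

The useful subgraph on states {0, 1, 2, 3, 4, 5, 6} is acyclic, so L(D) is finite; the longest accepting path visits 5 useful states, giving maximum string length 4.
Counting accepting paths from 4 by length: 1 of length 0, 3 of length 1, 3 of length 2, 5 of length 3, 3 of length 4. Total 15.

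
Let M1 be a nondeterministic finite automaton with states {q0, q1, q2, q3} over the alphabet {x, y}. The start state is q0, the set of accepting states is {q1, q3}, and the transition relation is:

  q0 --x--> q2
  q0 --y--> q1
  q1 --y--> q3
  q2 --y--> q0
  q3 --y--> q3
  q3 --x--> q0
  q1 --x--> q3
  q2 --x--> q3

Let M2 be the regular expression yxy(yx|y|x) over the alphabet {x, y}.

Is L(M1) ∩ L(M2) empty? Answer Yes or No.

The string yxyy is accepted by both M1 and M2.
Hence L(M1) ∩ L(M2) ≠ ∅.

No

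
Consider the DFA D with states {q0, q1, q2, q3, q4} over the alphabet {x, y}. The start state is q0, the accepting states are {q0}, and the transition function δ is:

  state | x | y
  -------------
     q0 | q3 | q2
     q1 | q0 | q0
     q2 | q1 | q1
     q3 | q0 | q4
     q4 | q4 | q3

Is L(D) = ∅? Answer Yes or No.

The empty string ε is accepted: the run q0 ends in the accepting state q0.
Since at least one string is accepted, L(D) is not empty.

No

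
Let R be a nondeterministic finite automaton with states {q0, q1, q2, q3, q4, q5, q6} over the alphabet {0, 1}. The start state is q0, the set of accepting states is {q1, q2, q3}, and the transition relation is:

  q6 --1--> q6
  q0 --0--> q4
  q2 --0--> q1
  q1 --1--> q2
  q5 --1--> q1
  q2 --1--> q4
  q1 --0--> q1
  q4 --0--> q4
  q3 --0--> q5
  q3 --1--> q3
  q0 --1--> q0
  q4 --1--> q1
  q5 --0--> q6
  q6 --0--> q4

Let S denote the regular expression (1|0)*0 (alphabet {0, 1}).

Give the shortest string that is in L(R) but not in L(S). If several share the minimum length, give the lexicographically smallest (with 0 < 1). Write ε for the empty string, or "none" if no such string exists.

01

The string 01 is accepted by R but not by S.
No shorter string lies in the difference, and 01 is the lexicographically first length-2 string in L(R) \ L(S).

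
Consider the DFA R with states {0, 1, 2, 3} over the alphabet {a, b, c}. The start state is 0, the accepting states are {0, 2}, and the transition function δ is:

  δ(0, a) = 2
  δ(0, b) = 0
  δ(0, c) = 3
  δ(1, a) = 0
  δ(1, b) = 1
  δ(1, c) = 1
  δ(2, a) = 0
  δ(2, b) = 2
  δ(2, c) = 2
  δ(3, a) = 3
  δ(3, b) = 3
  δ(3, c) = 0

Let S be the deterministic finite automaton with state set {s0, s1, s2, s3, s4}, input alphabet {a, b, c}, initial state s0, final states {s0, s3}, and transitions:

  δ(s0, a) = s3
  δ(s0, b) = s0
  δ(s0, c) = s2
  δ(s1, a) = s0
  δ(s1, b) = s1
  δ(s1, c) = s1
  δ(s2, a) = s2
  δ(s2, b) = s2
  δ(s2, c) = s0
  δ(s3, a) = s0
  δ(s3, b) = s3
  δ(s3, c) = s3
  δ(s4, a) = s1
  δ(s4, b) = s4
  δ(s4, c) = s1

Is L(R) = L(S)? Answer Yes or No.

Yes

Exploring the product automaton R × S from the start pair (0, s0), following both machines on each input symbol, reaches 3 state pairs: (0, s0), (2, s3), (3, s2).
R accepts in {0, 2} and S accepts in {s0, s3}. In every reachable pair the two components are either both accepting — (0, s0), (2, s3) — or both non-accepting, so no string is accepted by exactly one of the machines: L(R) \ L(S) and L(S) \ L(R) are both empty.
Hence every string is accepted by R iff it is accepted by S, and the two languages coincide.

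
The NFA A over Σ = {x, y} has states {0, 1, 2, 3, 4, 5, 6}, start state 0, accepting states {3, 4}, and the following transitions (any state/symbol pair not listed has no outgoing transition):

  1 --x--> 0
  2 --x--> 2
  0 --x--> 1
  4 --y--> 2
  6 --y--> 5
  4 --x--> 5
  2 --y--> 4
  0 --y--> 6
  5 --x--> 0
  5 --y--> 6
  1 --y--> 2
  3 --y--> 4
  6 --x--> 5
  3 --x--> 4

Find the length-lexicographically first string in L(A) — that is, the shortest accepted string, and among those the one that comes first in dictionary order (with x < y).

A breadth-first search from 0 reaches an accepting state first via the path 0 → 1 → 2 → 4 on input xyy.
No string of length < 3 is accepted (BFS exhausts all shorter strings without reaching an accepting state), and xyy is the lexicographically least accepting string of length 3.

xyy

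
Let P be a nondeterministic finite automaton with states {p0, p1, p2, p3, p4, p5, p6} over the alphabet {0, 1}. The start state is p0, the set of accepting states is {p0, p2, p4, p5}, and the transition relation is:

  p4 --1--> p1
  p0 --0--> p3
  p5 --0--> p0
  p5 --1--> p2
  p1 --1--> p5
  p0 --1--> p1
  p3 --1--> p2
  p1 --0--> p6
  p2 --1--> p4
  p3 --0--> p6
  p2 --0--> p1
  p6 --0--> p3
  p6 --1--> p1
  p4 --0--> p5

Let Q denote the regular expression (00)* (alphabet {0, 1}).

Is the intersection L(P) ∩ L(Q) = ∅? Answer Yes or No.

No

The empty string ε is accepted by both P and Q.
Hence L(P) ∩ L(Q) ≠ ∅.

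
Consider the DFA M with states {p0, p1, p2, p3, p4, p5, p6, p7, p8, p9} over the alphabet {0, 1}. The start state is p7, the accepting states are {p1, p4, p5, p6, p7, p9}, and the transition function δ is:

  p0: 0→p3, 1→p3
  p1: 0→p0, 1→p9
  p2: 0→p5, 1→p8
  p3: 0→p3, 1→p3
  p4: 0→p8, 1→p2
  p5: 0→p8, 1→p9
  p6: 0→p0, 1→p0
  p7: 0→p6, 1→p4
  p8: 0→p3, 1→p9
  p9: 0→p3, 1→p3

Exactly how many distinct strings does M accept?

The useful subgraph on states {p2, p4, p5, p6, p7, p8, p9} is acyclic, so L(M) is finite; the longest accepting path visits 6 useful states, giving maximum string length 5.
Counting accepting paths from p7 by length: 1 of length 0, 2 of length 1, 2 of length 3, 2 of length 4, 1 of length 5. Total 8.

8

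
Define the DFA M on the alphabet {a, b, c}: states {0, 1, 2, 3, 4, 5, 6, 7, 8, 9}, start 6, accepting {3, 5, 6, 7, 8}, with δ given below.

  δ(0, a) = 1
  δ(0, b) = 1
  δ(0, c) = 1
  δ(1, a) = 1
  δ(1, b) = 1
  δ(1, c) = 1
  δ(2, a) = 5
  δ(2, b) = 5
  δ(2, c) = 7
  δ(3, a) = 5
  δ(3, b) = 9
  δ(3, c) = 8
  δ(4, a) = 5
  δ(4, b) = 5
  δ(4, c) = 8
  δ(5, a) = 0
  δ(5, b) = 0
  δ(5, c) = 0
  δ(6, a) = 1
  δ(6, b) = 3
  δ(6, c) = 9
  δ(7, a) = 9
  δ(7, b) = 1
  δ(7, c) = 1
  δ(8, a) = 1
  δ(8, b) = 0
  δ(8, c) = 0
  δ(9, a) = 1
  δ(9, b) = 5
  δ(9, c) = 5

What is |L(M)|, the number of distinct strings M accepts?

8

The useful subgraph on states {3, 5, 6, 8, 9} is acyclic, so L(M) is finite; the longest accepting path visits 4 useful states, giving maximum string length 3.
Counting accepting paths from 6 by length: 1 of length 0, 1 of length 1, 4 of length 2, 2 of length 3. Total 8.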